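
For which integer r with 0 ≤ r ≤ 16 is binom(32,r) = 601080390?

16

C(32,r) increases on 0 ≤ r ≤ 16. C(32,15) = 565722720 and C(32,16) = 601080390, so r = 16.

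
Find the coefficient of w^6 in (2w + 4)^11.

30277632

The general term is C(11,j)·(2w)^j·(4)^(11-j); the w^6 term has j = 6.
C(11,6) = 462.
Coefficient = C(11,6) · 2^6 · 4^5 = 462 · 64 · 1024 = 30277632.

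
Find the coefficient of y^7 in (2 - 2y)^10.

-122880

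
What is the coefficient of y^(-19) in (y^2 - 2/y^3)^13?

General term: C(13,j)·(y^2)^j·(-2/y^3)^(13-j), with y-exponent 2j − 3(13−j) = 5j − 39.
Set 5j − 39 = -19: j = 4.
C(13,4) = 715; 1^4 = 1; (-2)^9 = -512.
Coefficient = 715 · 1 · (-512) = -366080.

-366080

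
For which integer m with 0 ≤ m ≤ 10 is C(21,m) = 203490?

C(21,m) increases on 0 ≤ m ≤ 10. C(21,7) = 116280 and C(21,8) = 203490, so m = 8.

8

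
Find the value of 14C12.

91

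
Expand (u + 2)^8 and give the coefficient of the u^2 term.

1792

The general term is C(8,j)·(u)^j·(2)^(8-j); the u^2 term has j = 2.
C(8,2) = 28.
Coefficient = C(8,2) · 2^6 = 28 · 64 = 1792.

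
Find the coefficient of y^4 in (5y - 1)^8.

The general term is C(8,j)·(5y)^j·(-1)^(8-j); the y^4 term has j = 4.
C(8,4) = 70.
Coefficient = C(8,4) · 5^4 = 70 · 625 = 43750.

43750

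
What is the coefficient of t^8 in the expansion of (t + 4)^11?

10560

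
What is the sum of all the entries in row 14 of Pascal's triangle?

The entries of row 14 sum to 2^14 = 16384.

16384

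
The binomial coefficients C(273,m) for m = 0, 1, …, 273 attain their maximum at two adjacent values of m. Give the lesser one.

136

For odd n = 273, C(273,m) peaks at m = (n−1)/2 and (n+1)/2; the lesser is 136.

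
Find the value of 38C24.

C(38,24) = C(38,14) by symmetry.
C(38,14) = (38·37·36·35·34·33·32·31·30·29·28·27·26·25) / 14! = 842975203103953920000 / 87178291200 = 9669554100.

9669554100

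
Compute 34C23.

C(34,23) = C(34,11) by symmetry.
C(34,11) = (34·33·32·31·30·29·28·27·26·25·24) / 11! = 11420107066368000 / 39916800 = 286097760.

286097760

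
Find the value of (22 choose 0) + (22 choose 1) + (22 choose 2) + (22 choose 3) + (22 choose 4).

9109

1 + 22 + 231 + 1540 + 7315 = 9109.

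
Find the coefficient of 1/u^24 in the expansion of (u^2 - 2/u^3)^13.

General term: C(13,j)·(u^2)^j·(-2/u^3)^(13-j), with u-exponent 2j − 3(13−j) = 5j − 39.
Set 5j − 39 = -24: j = 3.
C(13,3) = 286; 1^3 = 1; (-2)^10 = 1024.
Coefficient = 286 · 1 · 1024 = 292864.

292864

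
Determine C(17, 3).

680

C(17,3) = (17·16·15) / 3! = 4080 / 6 = 680.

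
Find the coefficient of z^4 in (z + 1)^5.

5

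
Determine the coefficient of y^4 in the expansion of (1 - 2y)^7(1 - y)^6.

Coefficient of y^4 = Σ_{j} C(7,j)·(-2)^j·C(6,4-j)·(-1)^(4-j) for j from 0 to 4.
= 15 + 280 + 1260 + 1680 + 560 = 3795.

3795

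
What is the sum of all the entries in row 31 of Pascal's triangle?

2147483648

Setting x = 1 in (1+x)^31 gives Σ C(31,j) = 2^31 = 2147483648.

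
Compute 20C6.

C(20,6) = (20·19·18·17·16·15) / 6! = 27907200 / 720 = 38760.

38760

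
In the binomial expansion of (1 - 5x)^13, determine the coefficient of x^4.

446875

The general term is C(13,j)·(1)^j·(-5x)^(13-j); the x^4 term has j = 9.
C(13,9) = 715.
Coefficient = C(13,9) · (-5)^4 = 715 · 625 = 446875.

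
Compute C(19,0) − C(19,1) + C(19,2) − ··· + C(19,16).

The partial alternating sum Σ_{k=0}^{16} (−1)^k C(19,k) = (−1)^16 C(18,16) = 153.

153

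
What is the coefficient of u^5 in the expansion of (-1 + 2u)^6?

The general term is C(6,j)·(-1)^j·(2u)^(6-j); the u^5 term has j = 1.
C(6,1) = 6.
Coefficient = C(6,1) · (-1)^1 · 2^5 = 6 · (-1) · 32 = -192.

-192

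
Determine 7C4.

35

C(7,4) = C(7,3) by symmetry.
C(7,3) = (7·6·5) / 3! = 210 / 6 = 35.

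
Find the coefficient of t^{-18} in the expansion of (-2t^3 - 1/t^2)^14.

General term: C(14,j)·(-2t^3)^j·(-1/t^2)^(14-j), with t-exponent 3j − 2(14−j) = 5j − 28.
Set 5j − 28 = -18: j = 2.
C(14,2) = 91; (-2)^2 = 4; (-1)^12 = 1.
Coefficient = 91 · 4 · 1 = 364.

364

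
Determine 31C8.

C(31,8) = (31·30·29·28·27·26·25·24) / 8! = 318073392000 / 40320 = 7888725.

7888725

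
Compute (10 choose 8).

C(10,8) = C(10,2) by symmetry.
C(10,2) = (10·9) / 2! = 90 / 2 = 45.

45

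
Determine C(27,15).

17383860

C(27,15) = C(27,12) by symmetry.
C(27,12) = (27·26·25·24·23·22·21·20·19·18·17·16) / 12! = 8326896754176000 / 479001600 = 17383860.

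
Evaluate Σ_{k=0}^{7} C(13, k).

1 + 13 + 78 + 286 + 715 + 1287 + 1716 + 1716 = 5812.

5812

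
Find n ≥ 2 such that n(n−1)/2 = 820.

n(n−1)/2 = 820 ⇒ n(n−1) = 1640. Since 41·40 = 1640, n = 41.

41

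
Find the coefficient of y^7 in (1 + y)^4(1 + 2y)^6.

Coefficient of y^7 = Σ_{j} C(4,j)·1^j·C(6,7-j)·2^(7-j) for j from 1 to 4.
= 256 + 1152 + 960 + 160 = 2528.

2528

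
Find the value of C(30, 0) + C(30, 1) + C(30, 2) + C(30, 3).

4526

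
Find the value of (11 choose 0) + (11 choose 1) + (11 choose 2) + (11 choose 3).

232

1 + 11 + 55 + 165 = 232.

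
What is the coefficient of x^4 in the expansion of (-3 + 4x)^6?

34560

The general term is C(6,j)·(-3)^j·(4x)^(6-j); the x^4 term has j = 2.
C(6,2) = 15.
Coefficient = C(6,2) · (-3)^2 · 4^4 = 15 · 9 · 256 = 34560.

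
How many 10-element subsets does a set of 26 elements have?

C(26,10) = (26·25·24·23·22·21·20·19·18·17) / 10! = 19275223968000 / 3628800 = 5311735.

5311735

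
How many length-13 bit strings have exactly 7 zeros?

Choose the 7 positions: C(13,7) = 1716.

1716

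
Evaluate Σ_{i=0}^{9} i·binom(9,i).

2304

Differentiating (1+x)^9 and setting x=1: Σ i·C(9,i) = 9·2^8 = 2304.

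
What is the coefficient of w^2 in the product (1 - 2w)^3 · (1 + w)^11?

1

Coefficient of w^2 = Σ_{j} C(3,j)·(-2)^j·C(11,2-j)·1^(2-j) for j from 0 to 2.
= 55 + (-66) + 12 = 1.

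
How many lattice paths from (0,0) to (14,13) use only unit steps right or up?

20058300

Each path is a sequence of 27 steps with 14 rights: C(27,14) = 20058300.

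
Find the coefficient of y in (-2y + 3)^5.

-810

The general term is C(5,j)·(-2y)^j·(3)^(5-j); the y^1 term has j = 1.
C(5,1) = 5.
Coefficient = C(5,1) · (-2)^1 · 3^4 = 5 · (-2) · 81 = -810.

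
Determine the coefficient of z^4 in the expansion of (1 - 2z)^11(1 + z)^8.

Coefficient of z^4 = Σ_{j} C(11,j)·(-2)^j·C(8,4-j)·1^(4-j) for j from 0 to 4.
= 70 + (-1232) + 6160 + (-10560) + 5280 = -282.

-282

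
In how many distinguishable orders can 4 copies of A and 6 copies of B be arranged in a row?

210

Choose positions for the A's: C(10,4) = 210.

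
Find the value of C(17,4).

C(17,4) = (17·16·15·14) / 4! = 57120 / 24 = 2380.

2380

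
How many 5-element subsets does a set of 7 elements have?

21

C(7,5) = C(7,2) by symmetry.
C(7,2) = (7·6) / 2! = 42 / 2 = 21.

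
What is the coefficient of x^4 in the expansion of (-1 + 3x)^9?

The general term is C(9,j)·(-1)^j·(3x)^(9-j); the x^4 term has j = 5.
C(9,5) = 126.
Coefficient = C(9,5) · (-1)^5 · 3^4 = 126 · (-1) · 81 = -10206.

-10206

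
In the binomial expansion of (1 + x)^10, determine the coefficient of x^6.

The general term is C(10,j)·(1)^j·(x)^(10-j); the x^6 term has j = 4.
C(10,4) = 210.
Coefficient = C(10,4) = 210.

210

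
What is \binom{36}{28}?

C(36,28) = C(36,8) by symmetry.
C(36,8) = (36·35·34·33·32·31·30·29) / 8! = 1220096908800 / 40320 = 30260340.

30260340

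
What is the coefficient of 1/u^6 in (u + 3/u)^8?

General term: C(8,j)·(u)^j·(3/u)^(8-j), with u-exponent 1j − 1(8−j) = 2j − 8.
Set 2j − 8 = -6: j = 1.
C(8,1) = 8; 1^1 = 1; 3^7 = 2187.
Coefficient = 8 · 1 · 2187 = 17496.

17496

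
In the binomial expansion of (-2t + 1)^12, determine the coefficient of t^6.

The general term is C(12,j)·(-2t)^j·(1)^(12-j); the t^6 term has j = 6.
C(12,6) = 924.
Coefficient = C(12,6) · (-2)^6 = 924 · 64 = 59136.

59136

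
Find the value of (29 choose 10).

20030010

C(29,10) = (29·28·27·26·25·24·23·22·21·20) / 10! = 72684900288000 / 3628800 = 20030010.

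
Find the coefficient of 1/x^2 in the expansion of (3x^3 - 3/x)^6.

General term: C(6,j)·(3x^3)^j·(-3/x)^(6-j), with x-exponent 3j − 1(6−j) = 4j − 6.
Set 4j − 6 = -2: j = 1.
C(6,1) = 6; 3^1 = 3; (-3)^5 = -243.
Coefficient = 6 · 3 · (-243) = -4374.

-4374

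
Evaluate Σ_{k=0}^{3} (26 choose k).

2952

1 + 26 + 325 + 2600 = 2952.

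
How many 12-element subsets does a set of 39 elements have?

C(39,12) = (39·38·37·36·35·34·33·32·31·30·29·28) / 12! = 1873278229119897600 / 479001600 = 3910797436.

3910797436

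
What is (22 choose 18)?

C(22,18) = C(22,4) by symmetry.
C(22,4) = (22·21·20·19) / 4! = 175560 / 24 = 7315.

7315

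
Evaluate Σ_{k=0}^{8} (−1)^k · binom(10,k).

9

The partial alternating sum Σ_{k=0}^{8} (−1)^k C(10,k) = (−1)^8 C(9,8) = 9.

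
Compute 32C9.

28048800

C(32,9) = (32·31·30·29·28·27·26·25·24) / 9! = 10178348544000 / 362880 = 28048800.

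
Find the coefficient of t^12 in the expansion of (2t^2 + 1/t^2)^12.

112640

General term: C(12,j)·(2t^2)^j·(1/t^2)^(12-j), with t-exponent 2j − 2(12−j) = 4j − 24.
Set 4j − 24 = 12: j = 9.
C(12,9) = 220; 2^9 = 512; 1^3 = 1.
Coefficient = 220 · 512 · 1 = 112640.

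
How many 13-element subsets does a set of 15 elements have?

105

C(15,13) = C(15,2) by symmetry.
C(15,2) = (15·14) / 2! = 210 / 2 = 105.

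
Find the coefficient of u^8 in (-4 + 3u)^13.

-8646663168

The general term is C(13,j)·(-4)^j·(3u)^(13-j); the u^8 term has j = 5.
C(13,5) = 1287.
Coefficient = C(13,5) · (-4)^5 · 3^8 = 1287 · (-1024) · 6561 = -8646663168.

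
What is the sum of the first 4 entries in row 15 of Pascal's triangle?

576

1 + 15 + 105 + 455 = 576.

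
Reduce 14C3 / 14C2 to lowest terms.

C(n,k+1)/C(n,k) = (n−k)/(k+1) = (14−2)/(2+1) = 12/3 = 4.

4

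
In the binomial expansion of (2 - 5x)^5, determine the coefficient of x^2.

2000

The general term is C(5,j)·(2)^j·(-5x)^(5-j); the x^2 term has j = 3.
C(5,3) = 10.
Coefficient = C(5,3) · 2^3 · (-5)^2 = 10 · 8 · 25 = 2000.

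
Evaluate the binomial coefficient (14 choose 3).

364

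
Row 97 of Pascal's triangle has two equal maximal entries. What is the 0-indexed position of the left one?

For odd n = 97, C(97,i) peaks at i = (n−1)/2 and (n+1)/2; the smaller is 48.

48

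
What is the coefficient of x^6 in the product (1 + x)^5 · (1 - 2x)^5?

30

Coefficient of x^6 = Σ_{j} C(5,j)·1^j·C(5,6-j)·(-2)^(6-j) for j from 1 to 5.
= (-160) + 800 + (-800) + 200 + (-10) = 30.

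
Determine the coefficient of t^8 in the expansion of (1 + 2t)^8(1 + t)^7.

Coefficient of t^8 = Σ_{j} C(8,j)·2^j·C(7,8-j)·1^(8-j) for j from 1 to 8.
= 16 + 784 + 9408 + 39200 + 62720 + 37632 + 7168 + 256 = 157184.

157184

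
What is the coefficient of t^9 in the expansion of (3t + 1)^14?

39405366

The general term is C(14,j)·(3t)^j·(1)^(14-j); the t^9 term has j = 9.
C(14,9) = 2002.
Coefficient = C(14,9) · 3^9 = 2002 · 19683 = 39405366.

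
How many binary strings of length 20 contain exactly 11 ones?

Choose the 11 positions: C(20,11) = 167960.

167960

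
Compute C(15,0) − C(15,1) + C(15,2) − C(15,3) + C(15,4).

1001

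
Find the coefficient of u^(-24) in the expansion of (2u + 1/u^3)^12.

1760

General term: C(12,j)·(2u)^j·(1/u^3)^(12-j), with u-exponent 1j − 3(12−j) = 4j − 36.
Set 4j − 36 = -24: j = 3.
C(12,3) = 220; 2^3 = 8; 1^9 = 1.
Coefficient = 220 · 8 · 1 = 1760.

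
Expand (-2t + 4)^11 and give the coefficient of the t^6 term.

30277632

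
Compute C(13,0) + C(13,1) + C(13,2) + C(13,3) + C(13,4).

1093

1 + 13 + 78 + 286 + 715 = 1093.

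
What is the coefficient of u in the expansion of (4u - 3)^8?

-69984

The general term is C(8,j)·(4u)^j·(-3)^(8-j); the u^1 term has j = 1.
C(8,1) = 8.
Coefficient = C(8,1) · 4^1 · (-3)^7 = 8 · 4 · (-2187) = -69984.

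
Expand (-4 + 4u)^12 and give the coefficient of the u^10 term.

1107296256

The general term is C(12,j)·(-4)^j·(4u)^(12-j); the u^10 term has j = 2.
C(12,2) = 66.
Coefficient = C(12,2) · (-4)^2 · 4^10 = 66 · 16 · 1048576 = 1107296256.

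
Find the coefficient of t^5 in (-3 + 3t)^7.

45927

The general term is C(7,j)·(-3)^j·(3t)^(7-j); the t^5 term has j = 2.
C(7,2) = 21.
Coefficient = C(7,2) · (-3)^2 · 3^5 = 21 · 9 · 243 = 45927.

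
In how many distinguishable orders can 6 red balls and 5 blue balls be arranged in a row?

462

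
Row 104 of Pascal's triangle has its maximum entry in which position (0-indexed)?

52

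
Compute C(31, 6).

C(31,6) = (31·30·29·28·27·26) / 6! = 530122320 / 720 = 736281.

736281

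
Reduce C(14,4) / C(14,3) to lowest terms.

11/4

C(n,k+1)/C(n,k) = (n−k)/(k+1) = (14−3)/(3+1) = 11/4.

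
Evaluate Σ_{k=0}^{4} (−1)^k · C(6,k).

The partial alternating sum Σ_{k=0}^{4} (−1)^k C(6,k) = (−1)^4 C(5,4) = 5.

5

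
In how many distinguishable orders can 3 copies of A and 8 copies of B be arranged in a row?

165

Choose positions for the A's: C(11,3) = 165.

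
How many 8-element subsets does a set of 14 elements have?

3003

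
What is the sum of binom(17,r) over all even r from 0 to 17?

65536

Half of (1+1)^17 + (1−1)^17 gives the even-index sum: 2^16 = 65536.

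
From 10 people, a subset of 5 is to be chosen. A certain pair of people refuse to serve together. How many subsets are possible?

All 5-subsets: C(10,5) = 252. Those containing both fixed elements: C(8,3) = 56.
252 − 56 = 196.

196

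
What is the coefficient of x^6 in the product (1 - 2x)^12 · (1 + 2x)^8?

6656

Coefficient of x^6 = Σ_{j} C(12,j)·(-2)^j·C(8,6-j)·2^(6-j) for j from 0 to 6.
= 1792 + (-43008) + 295680 + (-788480) + 887040 + (-405504) + 59136 = 6656.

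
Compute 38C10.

472733756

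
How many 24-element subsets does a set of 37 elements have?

3562467300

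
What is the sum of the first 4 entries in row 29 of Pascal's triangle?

4090

1 + 29 + 406 + 3654 = 4090.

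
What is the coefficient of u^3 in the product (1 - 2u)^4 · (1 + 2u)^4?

Coefficient of u^3 = Σ_{j} C(4,j)·(-2)^j·C(4,3-j)·2^(3-j) for j from 0 to 3.
= 32 + (-192) + 192 + (-32) = 0.

0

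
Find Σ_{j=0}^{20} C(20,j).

1048576

Setting x = 1 in (1+x)^20 gives Σ C(20,j) = 2^20 = 1048576.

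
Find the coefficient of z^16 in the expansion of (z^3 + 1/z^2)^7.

7

General term: C(7,j)·(z^3)^j·(1/z^2)^(7-j), with z-exponent 3j − 2(7−j) = 5j − 14.
Set 5j − 14 = 16: j = 6.
C(7,6) = 7; 1^6 = 1; 1^1 = 1.
Coefficient = 7 · 1 · 1 = 7.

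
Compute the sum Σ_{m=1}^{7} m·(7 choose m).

Differentiating (1+x)^7 and setting x=1: Σ m·C(7,m) = 7·2^6 = 448.

448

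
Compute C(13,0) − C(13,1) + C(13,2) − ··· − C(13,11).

-12

The partial alternating sum Σ_{k=0}^{11} (−1)^k C(13,k) = (−1)^11 C(12,11) = -12.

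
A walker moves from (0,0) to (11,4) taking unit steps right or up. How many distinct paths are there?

1365

Each path is a sequence of 15 steps with 11 rights: C(15,11) = 1365.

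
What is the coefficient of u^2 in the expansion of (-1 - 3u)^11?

-495

The general term is C(11,j)·(-1)^j·(-3u)^(11-j); the u^2 term has j = 9.
C(11,9) = 55.
Coefficient = C(11,9) · (-1)^9 · (-3)^2 = 55 · (-1) · 9 = -495.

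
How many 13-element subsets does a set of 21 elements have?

C(21,13) = C(21,8) by symmetry.
C(21,8) = (21·20·19·18·17·16·15·14) / 8! = 8204716800 / 40320 = 203490.

203490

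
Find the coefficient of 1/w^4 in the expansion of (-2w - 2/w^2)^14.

49201152

General term: C(14,j)·(-2w)^j·(-2/w^2)^(14-j), with w-exponent 1j − 2(14−j) = 3j − 28.
Set 3j − 28 = -4: j = 8.
C(14,8) = 3003; (-2)^8 = 256; (-2)^6 = 64.
Coefficient = 3003 · 256 · 64 = 49201152.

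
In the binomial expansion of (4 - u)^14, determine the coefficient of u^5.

-524812288

The general term is C(14,j)·(4)^j·(-u)^(14-j); the u^5 term has j = 9.
C(14,9) = 2002.
Coefficient = C(14,9) · 4^9 · (-1)^5 = 2002 · 262144 · (-1) = -524812288.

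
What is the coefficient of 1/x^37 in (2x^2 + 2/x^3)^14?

General term: C(14,j)·(2x^2)^j·(2/x^3)^(14-j), with x-exponent 2j − 3(14−j) = 5j − 42.
Set 5j − 42 = -37: j = 1.
C(14,1) = 14; 2^1 = 2; 2^13 = 8192.
Coefficient = 14 · 2 · 8192 = 229376.

229376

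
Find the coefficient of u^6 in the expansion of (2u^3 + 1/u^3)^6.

General term: C(6,j)·(2u^3)^j·(1/u^3)^(6-j), with u-exponent 3j − 3(6−j) = 6j − 18.
Set 6j − 18 = 6: j = 4.
C(6,4) = 15; 2^4 = 16; 1^2 = 1.
Coefficient = 15 · 16 · 1 = 240.

240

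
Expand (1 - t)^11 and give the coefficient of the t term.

-11

The general term is C(11,j)·(1)^j·(-t)^(11-j); the t^1 term has j = 10.
C(11,10) = 11.
Coefficient = C(11,10) · (-1)^1 = 11 · (-1) = -11.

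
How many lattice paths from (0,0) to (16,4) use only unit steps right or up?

4845

Each path is a sequence of 20 steps with 16 rights: C(20,16) = 4845.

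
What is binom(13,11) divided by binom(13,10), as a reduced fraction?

3/11

C(n,k+1)/C(n,k) = (n−k)/(k+1) = (13−10)/(10+1) = 3/11.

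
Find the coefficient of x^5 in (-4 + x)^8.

The general term is C(8,j)·(-4)^j·(x)^(8-j); the x^5 term has j = 3.
C(8,3) = 56.
Coefficient = C(8,3) · (-4)^3 = 56 · (-64) = -3584.

-3584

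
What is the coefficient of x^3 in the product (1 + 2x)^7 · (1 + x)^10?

1870

Coefficient of x^3 = Σ_{j} C(7,j)·2^j·C(10,3-j)·1^(3-j) for j from 0 to 3.
= 120 + 630 + 840 + 280 = 1870.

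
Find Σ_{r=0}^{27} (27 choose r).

134217728

Setting x = 1 in (1+x)^27 gives Σ C(27,r) = 2^27 = 134217728.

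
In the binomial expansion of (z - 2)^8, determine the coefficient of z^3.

The general term is C(8,j)·(z)^j·(-2)^(8-j); the z^3 term has j = 3.
C(8,3) = 56.
Coefficient = C(8,3) · (-2)^5 = 56 · (-32) = -1792.

-1792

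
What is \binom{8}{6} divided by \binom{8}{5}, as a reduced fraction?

C(n,k+1)/C(n,k) = (n−k)/(k+1) = (8−5)/(5+1) = 3/6 = 1/2.

1/2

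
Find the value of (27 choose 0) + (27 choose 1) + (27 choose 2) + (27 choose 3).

1 + 27 + 351 + 2925 = 3304.

3304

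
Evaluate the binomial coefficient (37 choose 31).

C(37,31) = C(37,6) by symmetry.
C(37,6) = (37·36·35·34·33·32) / 6! = 1673844480 / 720 = 2324784.

2324784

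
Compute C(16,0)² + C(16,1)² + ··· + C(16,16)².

Σ C(16,r)² is the coefficient of x^16 in (1+x)^16(1+x)^16 = (1+x)^32, i.e. C(32,16) = 601080390.

601080390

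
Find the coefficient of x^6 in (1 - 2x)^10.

13440

The general term is C(10,j)·(1)^j·(-2x)^(10-j); the x^6 term has j = 4.
C(10,4) = 210.
Coefficient = C(10,4) · (-2)^6 = 210 · 64 = 13440.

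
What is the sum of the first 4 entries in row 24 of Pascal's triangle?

1 + 24 + 276 + 2024 = 2325.

2325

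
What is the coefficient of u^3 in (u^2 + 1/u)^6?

20

General term: C(6,j)·(u^2)^j·(1/u)^(6-j), with u-exponent 2j − 1(6−j) = 3j − 6.
Set 3j − 6 = 3: j = 3.
C(6,3) = 20; 1^3 = 1; 1^3 = 1.
Coefficient = 20 · 1 · 1 = 20.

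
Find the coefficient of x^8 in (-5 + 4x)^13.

-263577600000

The general term is C(13,j)·(-5)^j·(4x)^(13-j); the x^8 term has j = 5.
C(13,5) = 1287.
Coefficient = C(13,5) · (-5)^5 · 4^8 = 1287 · (-3125) · 65536 = -263577600000.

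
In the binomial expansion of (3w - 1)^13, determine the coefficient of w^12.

The general term is C(13,j)·(3w)^j·(-1)^(13-j); the w^12 term has j = 12.
C(13,12) = 13.
Coefficient = C(13,12) · 3^12 · (-1)^1 = 13 · 531441 · (-1) = -6908733.

-6908733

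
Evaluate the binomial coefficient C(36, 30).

1947792

C(36,30) = C(36,6) by symmetry.
C(36,6) = (36·35·34·33·32·31) / 6! = 1402410240 / 720 = 1947792.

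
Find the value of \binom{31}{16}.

300540195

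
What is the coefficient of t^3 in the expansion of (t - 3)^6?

-540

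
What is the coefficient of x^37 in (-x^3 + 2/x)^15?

-420

General term: C(15,j)·(-x^3)^j·(2/x)^(15-j), with x-exponent 3j − 1(15−j) = 4j − 15.
Set 4j − 15 = 37: j = 13.
C(15,13) = 105; (-1)^13 = -1; 2^2 = 4.
Coefficient = 105 · (-1) · 4 = -420.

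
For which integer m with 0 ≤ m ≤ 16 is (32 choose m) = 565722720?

C(32,m) increases on 0 ≤ m ≤ 16. C(32,14) = 471435600 and C(32,15) = 565722720, so m = 15.

15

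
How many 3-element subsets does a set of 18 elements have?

C(18,3) = (18·17·16) / 3! = 4896 / 6 = 816.

816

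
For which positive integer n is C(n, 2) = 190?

20

n(n−1)/2 = 190 ⇒ n(n−1) = 380. Since 20·19 = 380, n = 20.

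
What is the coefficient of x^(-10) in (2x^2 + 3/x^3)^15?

General term: C(15,j)·(2x^2)^j·(3/x^3)^(15-j), with x-exponent 2j − 3(15−j) = 5j − 45.
Set 5j − 45 = -10: j = 7.
C(15,7) = 6435; 2^7 = 128; 3^8 = 6561.
Coefficient = 6435 · 128 · 6561 = 5404164480.

5404164480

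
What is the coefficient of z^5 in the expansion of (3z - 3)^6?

-4374

The general term is C(6,j)·(3z)^j·(-3)^(6-j); the z^5 term has j = 5.
C(6,5) = 6.
Coefficient = C(6,5) · 3^5 · (-3)^1 = 6 · 243 · (-3) = -4374.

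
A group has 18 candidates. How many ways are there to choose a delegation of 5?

8568

This is C(18,5) = 8568.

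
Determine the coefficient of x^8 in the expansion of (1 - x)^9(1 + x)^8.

70

Coefficient of x^8 = Σ_{j} C(9,j)·(-1)^j·C(8,8-j)·1^(8-j) for j from 0 to 8.
= 1 + (-72) + 1008 + (-4704) + 8820 + (-7056) + 2352 + (-288) + 9 = 70.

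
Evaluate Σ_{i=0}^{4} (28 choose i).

24158

1 + 28 + 378 + 3276 + 20475 = 24158.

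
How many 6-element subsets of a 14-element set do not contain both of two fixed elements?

All 6-subsets: C(14,6) = 3003. Those containing both fixed elements: C(12,4) = 495.
3003 − 495 = 2508.

2508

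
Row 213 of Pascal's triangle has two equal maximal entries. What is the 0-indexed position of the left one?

106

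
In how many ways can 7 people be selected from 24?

346104

This is C(24,7) = 346104.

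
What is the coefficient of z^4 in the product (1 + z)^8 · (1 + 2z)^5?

Coefficient of z^4 = Σ_{j} C(8,j)·1^j·C(5,4-j)·2^(4-j) for j from 0 to 4.
= 80 + 640 + 1120 + 560 + 70 = 2470.

2470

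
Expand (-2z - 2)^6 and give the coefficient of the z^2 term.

960

The general term is C(6,j)·(-2z)^j·(-2)^(6-j); the z^2 term has j = 2.
C(6,2) = 15.
Coefficient = C(6,2) · (-2)^2 · (-2)^4 = 15 · 4 · 16 = 960.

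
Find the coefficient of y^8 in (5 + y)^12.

309375

The general term is C(12,j)·(5)^j·(y)^(12-j); the y^8 term has j = 4.
C(12,4) = 495.
Coefficient = C(12,4) · 5^4 = 495 · 625 = 309375.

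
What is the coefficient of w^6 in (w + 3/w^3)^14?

General term: C(14,j)·(w)^j·(3/w^3)^(14-j), with w-exponent 1j − 3(14−j) = 4j − 42.
Set 4j − 42 = 6: j = 12.
C(14,12) = 91; 1^12 = 1; 3^2 = 9.
Coefficient = 91 · 1 · 9 = 819.

819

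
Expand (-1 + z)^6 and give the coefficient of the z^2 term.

The general term is C(6,j)·(-1)^j·(z)^(6-j); the z^2 term has j = 4.
C(6,4) = 15.
Coefficient = C(6,4) = 15.

15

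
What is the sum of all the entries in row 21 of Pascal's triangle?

2097152

Setting x = 1 in (1+x)^21 gives Σ C(21,i) = 2^21 = 2097152.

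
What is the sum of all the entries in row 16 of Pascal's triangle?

The entries of row 16 sum to 2^16 = 65536.

65536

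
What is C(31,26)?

169911

C(31,26) = C(31,5) by symmetry.
C(31,5) = (31·30·29·28·27) / 5! = 20389320 / 120 = 169911.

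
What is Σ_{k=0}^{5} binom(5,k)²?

252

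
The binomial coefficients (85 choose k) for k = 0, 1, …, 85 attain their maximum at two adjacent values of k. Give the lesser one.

42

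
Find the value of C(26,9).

3124550

C(26,9) = (26·25·24·23·22·21·20·19·18) / 9! = 1133836704000 / 362880 = 3124550.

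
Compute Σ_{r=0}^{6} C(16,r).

14893

1 + 16 + 120 + 560 + 1820 + 4368 + 8008 = 14893.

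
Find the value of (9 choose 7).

C(9,7) = C(9,2) by symmetry.
C(9,2) = (9·8) / 2! = 72 / 2 = 36.

36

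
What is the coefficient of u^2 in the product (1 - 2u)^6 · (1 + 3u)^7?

-3

Coefficient of u^2 = Σ_{j} C(6,j)·(-2)^j·C(7,2-j)·3^(2-j) for j from 0 to 2.
= 189 + (-252) + 60 = -3.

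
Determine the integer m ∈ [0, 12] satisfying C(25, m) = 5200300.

C(25,m) increases on 0 ≤ m ≤ 12. C(25,11) = 4457400 and C(25,12) = 5200300, so m = 12.

12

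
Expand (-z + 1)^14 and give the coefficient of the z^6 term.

3003

The general term is C(14,j)·(-z)^j·(1)^(14-j); the z^6 term has j = 6.
C(14,6) = 3003.
Coefficient = C(14,6) = 3003.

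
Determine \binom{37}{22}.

C(37,22) = C(37,15) by symmetry.
C(37,15) = (37·36·35·34·33·32·31·30·29·28·27·26·25·24·23) / 15! = 12245324002983751680000 / 1307674368000 = 9364199760.

9364199760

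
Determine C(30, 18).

86493225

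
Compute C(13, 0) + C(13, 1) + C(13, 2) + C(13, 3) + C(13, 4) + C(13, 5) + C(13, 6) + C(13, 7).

1 + 13 + 78 + 286 + 715 + 1287 + 1716 + 1716 = 5812.

5812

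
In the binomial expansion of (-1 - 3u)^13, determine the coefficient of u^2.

The general term is C(13,j)·(-1)^j·(-3u)^(13-j); the u^2 term has j = 11.
C(13,11) = 78.
Coefficient = C(13,11) · (-1)^11 · (-3)^2 = 78 · (-1) · 9 = -702.

-702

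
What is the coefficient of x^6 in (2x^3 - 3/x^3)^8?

-48384

General term: C(8,j)·(2x^3)^j·(-3/x^3)^(8-j), with x-exponent 3j − 3(8−j) = 6j − 24.
Set 6j − 24 = 6: j = 5.
C(8,5) = 56; 2^5 = 32; (-3)^3 = -27.
Coefficient = 56 · 32 · (-27) = -48384.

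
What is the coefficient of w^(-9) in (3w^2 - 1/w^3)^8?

-1512

General term: C(8,j)·(3w^2)^j·(-1/w^3)^(8-j), with w-exponent 2j − 3(8−j) = 5j − 24.
Set 5j − 24 = -9: j = 3.
C(8,3) = 56; 3^3 = 27; (-1)^5 = -1.
Coefficient = 56 · 27 · (-1) = -1512.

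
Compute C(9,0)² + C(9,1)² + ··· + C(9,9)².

By Vandermonde's identity, Σ C(9,j)² = C(18,9) = 48620.

48620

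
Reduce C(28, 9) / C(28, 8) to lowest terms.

20/9

C(n,k+1)/C(n,k) = (n−k)/(k+1) = (28−8)/(8+1) = 20/9.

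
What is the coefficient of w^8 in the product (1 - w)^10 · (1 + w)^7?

-70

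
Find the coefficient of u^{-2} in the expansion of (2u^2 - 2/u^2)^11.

946176

General term: C(11,j)·(2u^2)^j·(-2/u^2)^(11-j), with u-exponent 2j − 2(11−j) = 4j − 22.
Set 4j − 22 = -2: j = 5.
C(11,5) = 462; 2^5 = 32; (-2)^6 = 64.
Coefficient = 462 · 32 · 64 = 946176.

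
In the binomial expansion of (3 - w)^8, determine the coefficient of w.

-17496

The general term is C(8,j)·(3)^j·(-w)^(8-j); the w^1 term has j = 7.
C(8,7) = 8.
Coefficient = C(8,7) · 3^7 · (-1)^1 = 8 · 2187 · (-1) = -17496.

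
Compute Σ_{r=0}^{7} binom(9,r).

1 + 9 + 36 + 84 + 126 + 126 + 84 + 36 = 502.

502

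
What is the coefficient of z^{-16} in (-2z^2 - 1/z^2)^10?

General term: C(10,j)·(-2z^2)^j·(-1/z^2)^(10-j), with z-exponent 2j − 2(10−j) = 4j − 20.
Set 4j − 20 = -16: j = 1.
C(10,1) = 10; (-2)^1 = -2; (-1)^9 = -1.
Coefficient = 10 · (-2) · (-1) = 20.

20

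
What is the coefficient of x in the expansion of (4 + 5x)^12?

251658240

The general term is C(12,j)·(4)^j·(5x)^(12-j); the x^1 term has j = 11.
C(12,11) = 12.
Coefficient = C(12,11) · 4^11 · 5^1 = 12 · 4194304 · 5 = 251658240.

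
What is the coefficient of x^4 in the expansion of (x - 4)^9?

-129024

The general term is C(9,j)·(x)^j·(-4)^(9-j); the x^4 term has j = 4.
C(9,4) = 126.
Coefficient = C(9,4) · (-4)^5 = 126 · (-1024) = -129024.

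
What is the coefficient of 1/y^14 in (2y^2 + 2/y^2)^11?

112640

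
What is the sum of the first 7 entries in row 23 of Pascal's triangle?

145499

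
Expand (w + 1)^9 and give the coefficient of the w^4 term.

The general term is C(9,j)·(w)^j·(1)^(9-j); the w^4 term has j = 4.
C(9,4) = 126.
Coefficient = C(9,4) = 126.

126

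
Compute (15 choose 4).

1365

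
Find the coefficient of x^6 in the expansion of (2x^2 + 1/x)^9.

General term: C(9,j)·(2x^2)^j·(1/x)^(9-j), with x-exponent 2j − 1(9−j) = 3j − 9.
Set 3j − 9 = 6: j = 5.
C(9,5) = 126; 2^5 = 32; 1^4 = 1.
Coefficient = 126 · 32 · 1 = 4032.

4032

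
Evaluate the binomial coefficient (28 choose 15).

37442160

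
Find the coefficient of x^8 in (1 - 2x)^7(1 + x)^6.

-684

Coefficient of x^8 = Σ_{j} C(7,j)·(-2)^j·C(6,8-j)·1^(8-j) for j from 2 to 7.
= 84 + (-1680) + 8400 + (-13440) + 6720 + (-768) = -684.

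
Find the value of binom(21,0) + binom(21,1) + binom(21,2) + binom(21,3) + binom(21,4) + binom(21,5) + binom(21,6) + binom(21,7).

198440

1 + 21 + 210 + 1330 + 5985 + 20349 + 54264 + 116280 = 198440.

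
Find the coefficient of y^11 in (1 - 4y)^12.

The general term is C(12,j)·(1)^j·(-4y)^(12-j); the y^11 term has j = 1.
C(12,1) = 12.
Coefficient = C(12,1) · (-4)^11 = 12 · (-4194304) = -50331648.

-50331648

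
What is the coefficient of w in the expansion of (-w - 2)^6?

The general term is C(6,j)·(-w)^j·(-2)^(6-j); the w^1 term has j = 1.
C(6,1) = 6.
Coefficient = C(6,1) · (-1)^1 · (-2)^5 = 6 · (-1) · (-32) = 192.

192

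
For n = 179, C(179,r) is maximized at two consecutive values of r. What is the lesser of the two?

For odd n = 179, C(179,r) peaks at r = (n−1)/2 and (n+1)/2; the lesser is 89.

89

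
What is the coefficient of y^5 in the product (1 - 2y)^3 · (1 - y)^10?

Coefficient of y^5 = Σ_{j} C(3,j)·(-2)^j·C(10,5-j)·(-1)^(5-j) for j from 0 to 3.
= (-252) + (-1260) + (-1440) + (-360) = -3312.

-3312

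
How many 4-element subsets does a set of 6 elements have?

15

C(6,4) = C(6,2) by symmetry.
C(6,2) = (6·5) / 2! = 30 / 2 = 15.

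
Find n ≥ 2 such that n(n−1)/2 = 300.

25

n(n−1)/2 = 300 ⇒ n(n−1) = 600. Since 25·24 = 600, n = 25.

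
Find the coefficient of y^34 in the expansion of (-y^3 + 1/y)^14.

General term: C(14,j)·(-y^3)^j·(1/y)^(14-j), with y-exponent 3j − 1(14−j) = 4j − 14.
Set 4j − 14 = 34: j = 12.
C(14,12) = 91; (-1)^12 = 1; 1^2 = 1.
Coefficient = 91 · 1 · 1 = 91.

91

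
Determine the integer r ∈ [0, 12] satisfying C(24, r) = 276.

2

C(24,r) increases on 0 ≤ r ≤ 12. C(24,1) = 24 and C(24,2) = 276, so r = 2.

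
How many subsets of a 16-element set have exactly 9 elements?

Choose the 9 positions: C(16,9) = 11440.

11440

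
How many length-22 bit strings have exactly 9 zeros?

Choose the 9 positions: C(22,9) = 497420.

497420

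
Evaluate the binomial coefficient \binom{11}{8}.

C(11,8) = C(11,3) by symmetry.
C(11,3) = (11·10·9) / 3! = 990 / 6 = 165.

165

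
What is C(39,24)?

25140840660

C(39,24) = C(39,15) by symmetry.
C(39,15) = (39·38·37·36·35·34·33·32·31·30·29·28·27·26·25) / 15! = 32876032921054202880000 / 1307674368000 = 25140840660.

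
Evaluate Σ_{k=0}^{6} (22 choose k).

1 + 22 + 231 + 1540 + 7315 + 26334 + 74613 = 110056.

110056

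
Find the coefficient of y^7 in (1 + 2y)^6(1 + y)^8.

34232

Coefficient of y^7 = Σ_{j} C(6,j)·2^j·C(8,7-j)·1^(7-j) for j from 0 to 6.
= 8 + 336 + 3360 + 11200 + 13440 + 5376 + 512 = 34232.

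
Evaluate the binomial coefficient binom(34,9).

C(34,9) = (34·33·32·31·30·29·28·27·26) / 9! = 19033511777280 / 362880 = 52451256.

52451256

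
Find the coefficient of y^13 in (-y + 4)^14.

-56

The general term is C(14,j)·(-y)^j·(4)^(14-j); the y^13 term has j = 13.
C(14,13) = 14.
Coefficient = C(14,13) · (-1)^13 · 4^1 = 14 · (-1) · 4 = -56.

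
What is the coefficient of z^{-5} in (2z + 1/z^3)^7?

560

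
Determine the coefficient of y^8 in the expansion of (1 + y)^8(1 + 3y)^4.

Coefficient of y^8 = Σ_{j} C(8,j)·1^j·C(4,8-j)·3^(8-j) for j from 4 to 8.
= 5670 + 6048 + 1512 + 96 + 1 = 13327.

13327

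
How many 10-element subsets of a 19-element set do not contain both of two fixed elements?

68068

All 10-subsets: C(19,10) = 92378. Those containing both fixed elements: C(17,8) = 24310.
92378 − 24310 = 68068.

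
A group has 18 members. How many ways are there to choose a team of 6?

This is C(18,6) = 18564.

18564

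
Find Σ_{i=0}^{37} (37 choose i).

137438953472

The entries of row 37 sum to 2^37 = 137438953472.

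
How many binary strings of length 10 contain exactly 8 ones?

45

Choose the 8 positions: C(10,8) = 45.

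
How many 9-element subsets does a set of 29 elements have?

10015005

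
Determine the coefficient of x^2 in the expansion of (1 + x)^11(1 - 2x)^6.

Coefficient of x^2 = Σ_{j} C(11,j)·1^j·C(6,2-j)·(-2)^(2-j) for j from 0 to 2.
= 60 + (-132) + 55 = -17.

-17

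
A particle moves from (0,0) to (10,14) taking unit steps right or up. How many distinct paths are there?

1961256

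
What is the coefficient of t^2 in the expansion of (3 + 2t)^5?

1080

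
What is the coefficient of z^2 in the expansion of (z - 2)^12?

67584

The general term is C(12,j)·(z)^j·(-2)^(12-j); the z^2 term has j = 2.
C(12,2) = 66.
Coefficient = C(12,2) · (-2)^10 = 66 · 1024 = 67584.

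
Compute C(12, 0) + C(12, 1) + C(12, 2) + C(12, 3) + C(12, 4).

794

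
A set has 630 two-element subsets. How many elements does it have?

n(n−1)/2 = 630 ⇒ n(n−1) = 1260. Since 36·35 = 1260, n = 36.

36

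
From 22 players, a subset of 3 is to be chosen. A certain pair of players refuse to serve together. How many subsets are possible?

1520

All 3-subsets: C(22,3) = 1540. Those containing both fixed elements: C(20,1) = 20.
1540 − 20 = 1520.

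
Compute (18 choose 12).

18564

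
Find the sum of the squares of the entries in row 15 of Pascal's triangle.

Σ C(15,k)² is the coefficient of x^15 in (1+x)^15(1+x)^15 = (1+x)^30, i.e. C(30,15) = 155117520.

155117520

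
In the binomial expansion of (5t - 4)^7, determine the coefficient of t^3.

1120000

The general term is C(7,j)·(5t)^j·(-4)^(7-j); the t^3 term has j = 3.
C(7,3) = 35.
Coefficient = C(7,3) · 5^3 · (-4)^4 = 35 · 125 · 256 = 1120000.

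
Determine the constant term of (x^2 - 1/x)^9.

84

General term: C(9,j)·(x^2)^j·(-1/x)^(9-j), with x-exponent 2j − 1(9−j) = 3j − 9.
Set 3j − 9 = 0: j = 3.
C(9,3) = 84; 1^3 = 1; (-1)^6 = 1.
Coefficient = 84 · 1 · 1 = 84.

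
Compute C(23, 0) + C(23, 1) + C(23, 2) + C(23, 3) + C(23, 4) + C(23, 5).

1 + 23 + 253 + 1771 + 8855 + 33649 = 44552.

44552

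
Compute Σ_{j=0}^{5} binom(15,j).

4944

1 + 15 + 105 + 455 + 1365 + 3003 = 4944.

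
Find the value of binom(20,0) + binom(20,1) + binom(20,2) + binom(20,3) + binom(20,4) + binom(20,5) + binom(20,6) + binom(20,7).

137980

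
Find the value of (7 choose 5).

21

C(7,5) = C(7,2) by symmetry.
C(7,2) = (7·6) / 2! = 42 / 2 = 21.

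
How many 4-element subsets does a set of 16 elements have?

1820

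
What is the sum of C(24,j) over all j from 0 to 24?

16777216

The entries of row 24 sum to 2^24 = 16777216.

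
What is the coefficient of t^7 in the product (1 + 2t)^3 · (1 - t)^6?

54

Coefficient of t^7 = Σ_{j} C(3,j)·2^j·C(6,7-j)·(-1)^(7-j) for j from 1 to 3.
= 6 + (-72) + 120 = 54.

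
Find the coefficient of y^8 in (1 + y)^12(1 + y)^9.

203490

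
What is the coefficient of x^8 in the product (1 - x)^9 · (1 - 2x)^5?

26577

Coefficient of x^8 = Σ_{j} C(9,j)·(-1)^j·C(5,8-j)·(-2)^(8-j) for j from 3 to 8.
= 2688 + 10080 + 10080 + 3360 + 360 + 9 = 26577.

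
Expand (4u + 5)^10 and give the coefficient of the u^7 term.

245760000

The general term is C(10,j)·(4u)^j·(5)^(10-j); the u^7 term has j = 7.
C(10,7) = 120.
Coefficient = C(10,7) · 4^7 · 5^3 = 120 · 16384 · 125 = 245760000.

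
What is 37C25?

C(37,25) = C(37,12) by symmetry.
C(37,12) = (37·36·35·34·33·32·31·30·29·28·27·26) / 12! = 887342319056793600 / 479001600 = 1852482996.

1852482996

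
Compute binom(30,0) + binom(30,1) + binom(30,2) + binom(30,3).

4526

1 + 30 + 435 + 4060 = 4526.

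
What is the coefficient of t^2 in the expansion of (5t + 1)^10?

1125

The general term is C(10,j)·(5t)^j·(1)^(10-j); the t^2 term has j = 2.
C(10,2) = 45.
Coefficient = C(10,2) · 5^2 = 45 · 25 = 1125.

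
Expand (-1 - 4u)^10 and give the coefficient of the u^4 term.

53760

The general term is C(10,j)·(-1)^j·(-4u)^(10-j); the u^4 term has j = 6.
C(10,6) = 210.
Coefficient = C(10,6) · (-4)^4 = 210 · 256 = 53760.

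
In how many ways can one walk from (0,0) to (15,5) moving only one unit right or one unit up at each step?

15504

Each path is a sequence of 20 steps with 15 rights: C(20,15) = 15504.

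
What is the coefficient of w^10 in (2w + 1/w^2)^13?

General term: C(13,j)·(2w)^j·(1/w^2)^(13-j), with w-exponent 1j − 2(13−j) = 3j − 26.
Set 3j − 26 = 10: j = 12.
C(13,12) = 13; 2^12 = 4096; 1^1 = 1.
Coefficient = 13 · 4096 · 1 = 53248.

53248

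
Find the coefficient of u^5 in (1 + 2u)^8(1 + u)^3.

Coefficient of u^5 = Σ_{j} C(8,j)·2^j·C(3,5-j)·1^(5-j) for j from 2 to 5.
= 112 + 1344 + 3360 + 1792 = 6608.

6608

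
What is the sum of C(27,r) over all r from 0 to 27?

134217728

The entries of row 27 sum to 2^27 = 134217728.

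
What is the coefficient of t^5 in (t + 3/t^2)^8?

24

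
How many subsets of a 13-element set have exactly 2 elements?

78

Choose the 2 positions: C(13,2) = 78.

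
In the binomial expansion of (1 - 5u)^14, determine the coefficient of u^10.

The general term is C(14,j)·(1)^j·(-5u)^(14-j); the u^10 term has j = 4.
C(14,4) = 1001.
Coefficient = C(14,4) · (-5)^10 = 1001 · 9765625 = 9775390625.

9775390625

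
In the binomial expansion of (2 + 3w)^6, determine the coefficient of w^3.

4320

The general term is C(6,j)·(2)^j·(3w)^(6-j); the w^3 term has j = 3.
C(6,3) = 20.
Coefficient = C(6,3) · 2^3 · 3^3 = 20 · 8 · 27 = 4320.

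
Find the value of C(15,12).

455

C(15,12) = C(15,3) by symmetry.
C(15,3) = (15·14·13) / 3! = 2730 / 6 = 455.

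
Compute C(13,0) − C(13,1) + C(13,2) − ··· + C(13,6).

924

The partial alternating sum Σ_{k=0}^{6} (−1)^k C(13,k) = (−1)^6 C(12,6) = 924.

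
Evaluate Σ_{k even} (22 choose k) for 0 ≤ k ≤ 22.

2097152

Half of (1+1)^22 + (1−1)^22 gives the even-index sum: 2^21 = 2097152.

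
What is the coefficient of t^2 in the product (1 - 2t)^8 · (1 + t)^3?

Coefficient of t^2 = Σ_{j} C(8,j)·(-2)^j·C(3,2-j)·1^(2-j) for j from 0 to 2.
= 3 + (-48) + 112 = 67.

67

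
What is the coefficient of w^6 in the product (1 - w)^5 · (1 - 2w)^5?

1970

Coefficient of w^6 = Σ_{j} C(5,j)·(-1)^j·C(5,6-j)·(-2)^(6-j) for j from 1 to 5.
= 160 + 800 + 800 + 200 + 10 = 1970.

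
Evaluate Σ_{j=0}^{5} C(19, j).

1 + 19 + 171 + 969 + 3876 + 11628 = 16664.

16664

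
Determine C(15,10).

C(15,10) = C(15,5) by symmetry.
C(15,5) = (15·14·13·12·11) / 5! = 360360 / 120 = 3003.

3003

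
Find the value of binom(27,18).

4686825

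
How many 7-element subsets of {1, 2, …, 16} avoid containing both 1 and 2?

All 7-subsets: C(16,7) = 11440. Those containing both fixed elements: C(14,5) = 2002.
11440 − 2002 = 9438.

9438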